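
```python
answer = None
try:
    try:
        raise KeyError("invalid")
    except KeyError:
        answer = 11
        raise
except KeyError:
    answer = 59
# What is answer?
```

Step-by-step execution trace:
1. Inner try: `raise KeyError("invalid")` raises KeyError.
2. Inner `except KeyError` matches → answer = 11.
3. bare `raise` re-raises the same KeyError.
4. Outer `except KeyError` matches → answer = 59.
Result: 59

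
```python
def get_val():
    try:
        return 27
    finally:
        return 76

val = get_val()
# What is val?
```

Step-by-step execution trace:
1. `get_val()` enters try: `return 27` sets pending return value 27.
2. Before returning, `finally: return 76` runs and overrides the pending return.
3. get_val() returns 76 → val = 76.
Result: 76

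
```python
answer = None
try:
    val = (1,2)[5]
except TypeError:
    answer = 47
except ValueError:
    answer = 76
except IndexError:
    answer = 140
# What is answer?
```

Step-by-step execution trace:
1. `val = (1,2)[5]` raises IndexError.
2. `except TypeError` does not match IndexError; skipped.
3. `except ValueError` does not match IndexError; skipped.
4. `except IndexError` matches → answer = 140.
Result: 140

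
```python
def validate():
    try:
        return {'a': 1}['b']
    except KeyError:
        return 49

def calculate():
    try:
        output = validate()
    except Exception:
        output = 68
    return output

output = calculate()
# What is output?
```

Step-by-step execution trace:
1. `calculate()` calls `validate()`.
2. In validate: `{'a': 1}['b']` raises KeyError; `except KeyError` catches it → returns 49.
3. In calculate: `output = validate()` → output = 49. No exception reaches calculate.
4. `except Exception` is skipped; calculate returns 49.
5. output = 49.
Result: 49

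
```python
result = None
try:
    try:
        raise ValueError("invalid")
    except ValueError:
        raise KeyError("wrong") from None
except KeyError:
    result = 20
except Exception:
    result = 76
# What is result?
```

Step-by-step execution trace:
1. Inner try raises ValueError; inner `except ValueError` catches it.
2. `raise KeyError(...) from None` raises KeyError (from None suppresses __context__, but the active exception is still KeyError).
3. Outer `except KeyError` matches → result = 20.
4. `except Exception` is not reached.
Result: 20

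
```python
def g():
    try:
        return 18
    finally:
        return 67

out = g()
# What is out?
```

Step-by-step execution trace:
1. `g()` enters try: `return 18` sets pending return value 18.
2. Before returning, `finally: return 67` runs and overrides the pending return.
3. g() returns 67 → out = 67.
Result: 67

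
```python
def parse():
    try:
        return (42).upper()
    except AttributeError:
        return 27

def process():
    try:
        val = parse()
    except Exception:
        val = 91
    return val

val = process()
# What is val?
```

Step-by-step execution trace:
1. `process()` calls `parse()`.
2. In parse: `(42).upper()` raises AttributeError; `except AttributeError` catches it → returns 27.
3. In process: `val = parse()` → val = 27. No exception reaches process.
4. `except Exception` is skipped; process returns 27.
5. val = 27.
Result: 27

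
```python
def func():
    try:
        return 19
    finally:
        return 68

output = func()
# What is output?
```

Step-by-step execution trace:
1. `func()` enters try: `return 19` sets pending return value 19.
2. Before returning, `finally: return 68` runs and overrides the pending return.
3. func() returns 68 → output = 68.
Result: 68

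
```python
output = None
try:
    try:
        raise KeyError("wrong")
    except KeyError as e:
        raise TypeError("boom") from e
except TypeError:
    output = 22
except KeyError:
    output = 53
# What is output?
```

Step-by-step execution trace:
1. Inner try raises KeyError; inner `except KeyError as e` catches it.
2. `raise TypeError(...) from e` raises TypeError (KeyError is attached as __cause__, but only TypeError is active).
3. Outer `except TypeError` matches → output = 22.
4. `except KeyError` is not reached.
Result: 22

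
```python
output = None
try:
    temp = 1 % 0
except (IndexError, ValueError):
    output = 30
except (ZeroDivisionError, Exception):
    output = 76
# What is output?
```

Step-by-step execution trace:
1. `temp = 1 % 0` raises ZeroDivisionError.
2. `except (IndexError, ValueError)` does not match ZeroDivisionError; skipped.
3. `except (ZeroDivisionError, Exception)` matches (ZeroDivisionError is in the tuple) → output = 76.
Result: 76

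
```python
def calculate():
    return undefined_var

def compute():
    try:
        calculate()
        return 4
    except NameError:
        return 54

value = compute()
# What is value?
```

Step-by-step execution trace:
1. `compute()` calls `calculate()`.
2. `calculate()` evaluates `undefined_var`, which raises NameError; it propagates to the caller.
3. `return 4` is not reached.
4. `except NameError` in compute matches → returns 54.
5. value = 54.
Result: 54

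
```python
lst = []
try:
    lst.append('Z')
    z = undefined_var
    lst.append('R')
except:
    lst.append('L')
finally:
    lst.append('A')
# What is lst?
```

Step-by-step execution trace:
1. try: `lst.append('Z')` → lst = ['Z'].
2. `z = undefined_var` raises NameError; `lst.append('R')` is not reached.
3. bare `except` matches → `lst.append('L')` → lst = ['Z', 'L'].
4. finally always runs: `lst.append('A')` → lst = ['Z', 'L', 'A'].
Result: ['Z', 'L', 'A']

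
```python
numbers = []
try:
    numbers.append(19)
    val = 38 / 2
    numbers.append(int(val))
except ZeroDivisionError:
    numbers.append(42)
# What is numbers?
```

Step-by-step execution trace:
1. try: `numbers.append(19)` → numbers = [19].
2. `val = 38 / 2` → val = 19.0. No exception raised.
3. `numbers.append(int(val))` → numbers = [19, 19].
4. `except ZeroDivisionError` is skipped (no exception was raised).
Result: [19, 19]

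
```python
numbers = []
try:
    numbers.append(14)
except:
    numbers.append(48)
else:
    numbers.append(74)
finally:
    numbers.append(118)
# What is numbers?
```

Step-by-step execution trace:
1. try: `numbers.append(14)` → numbers = [14]. No exception raised.
2. `except` is skipped.
3. `else` runs: `numbers.append(74)` → numbers = [14, 74].
4. `finally` always runs: `numbers.append(118)` → numbers = [14, 74, 118].
Result: [14, 74, 118]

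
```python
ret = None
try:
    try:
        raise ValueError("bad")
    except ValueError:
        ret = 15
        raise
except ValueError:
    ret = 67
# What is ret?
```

Step-by-step execution trace:
1. Inner try: `raise ValueError("bad")` raises ValueError.
2. Inner `except ValueError` matches → ret = 15.
3. bare `raise` re-raises the same ValueError.
4. Outer `except ValueError` matches → ret = 67.
Result: 67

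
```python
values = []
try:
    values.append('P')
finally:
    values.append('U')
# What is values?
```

Step-by-step execution trace:
1. try: `values.append('P')` → values = ['P'].
2. The try body completes without raising.
3. finally always runs: `values.append('U')` → values = ['P', 'U'].
Result: ['P', 'U']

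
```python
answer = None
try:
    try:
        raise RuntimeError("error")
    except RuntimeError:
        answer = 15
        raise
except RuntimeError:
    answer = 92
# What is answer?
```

Step-by-step execution trace:
1. Inner try: `raise RuntimeError("error")` raises RuntimeError.
2. Inner `except RuntimeError` matches → answer = 15.
3. bare `raise` re-raises the same RuntimeError.
4. Outer `except RuntimeError` matches → answer = 92.
Result: 92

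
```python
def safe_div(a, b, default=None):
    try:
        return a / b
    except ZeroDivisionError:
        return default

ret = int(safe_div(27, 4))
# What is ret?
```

Step-by-step execution trace:
1. `safe_div(27, 4)` enters try: `return 27 / 4` → returns 6.75. No exception raised.
2. `except ZeroDivisionError` is skipped.
3. `int(6.75)` → 6 → ret = 6.
Result: 6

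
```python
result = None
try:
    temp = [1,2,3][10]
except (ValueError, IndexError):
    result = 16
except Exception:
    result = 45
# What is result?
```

Step-by-step execution trace:
1. `temp = [1,2,3][10]` raises IndexError.
2. `except (ValueError, IndexError)` matches (IndexError is in the tuple) → result = 16.
3. `except Exception` is not reached.
Result: 16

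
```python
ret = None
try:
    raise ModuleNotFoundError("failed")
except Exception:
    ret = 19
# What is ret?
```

Step-by-step execution trace:
1. `raise ModuleNotFoundError(...)` raises ModuleNotFoundError.
2. `except Exception` matches (ModuleNotFoundError is a subclass of Exception) → ret = 19.
Result: 19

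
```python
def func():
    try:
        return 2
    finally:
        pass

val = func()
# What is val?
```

Step-by-step execution trace:
1. `func()` enters try: `return 2` sets pending return value 2.
2. Before returning, `finally: pass` runs (no effect).
3. func() returns 2 → val = 2.
Result: 2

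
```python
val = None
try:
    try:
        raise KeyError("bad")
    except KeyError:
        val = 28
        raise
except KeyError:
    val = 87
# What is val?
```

Step-by-step execution trace:
1. Inner try: `raise KeyError("bad")` raises KeyError.
2. Inner `except KeyError` matches → val = 28.
3. bare `raise` re-raises the same KeyError.
4. Outer `except KeyError` matches → val = 87.
Result: 87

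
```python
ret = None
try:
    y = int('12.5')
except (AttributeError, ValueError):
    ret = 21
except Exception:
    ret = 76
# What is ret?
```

Step-by-step execution trace:
1. `y = int('12.5')` raises ValueError.
2. `except (AttributeError, ValueError)` matches (ValueError is in the tuple) → ret = 21.
3. `except Exception` is not reached.
Result: 21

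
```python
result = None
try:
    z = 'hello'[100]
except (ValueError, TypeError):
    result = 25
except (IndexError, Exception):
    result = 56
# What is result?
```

Step-by-step execution trace:
1. `z = 'hello'[100]` raises IndexError.
2. `except (ValueError, TypeError)` does not match IndexError; skipped.
3. `except (IndexError, Exception)` matches (IndexError is in the tuple) → result = 56.
Result: 56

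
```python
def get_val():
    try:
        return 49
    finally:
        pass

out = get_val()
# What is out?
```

Step-by-step execution trace:
1. `get_val()` enters try: `return 49` sets pending return value 49.
2. Before returning, `finally: pass` runs (no effect).
3. get_val() returns 49 → out = 49.
Result: 49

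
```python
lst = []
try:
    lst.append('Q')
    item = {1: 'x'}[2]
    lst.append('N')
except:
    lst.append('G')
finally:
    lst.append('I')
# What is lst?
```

Step-by-step execution trace:
1. try: `lst.append('Q')` → lst = ['Q'].
2. `item = {1: 'x'}[2]` raises KeyError; `lst.append('N')` is not reached.
3. bare `except` matches → `lst.append('G')` → lst = ['Q', 'G'].
4. finally always runs: `lst.append('I')` → lst = ['Q', 'G', 'I'].
Result: ['Q', 'G', 'I']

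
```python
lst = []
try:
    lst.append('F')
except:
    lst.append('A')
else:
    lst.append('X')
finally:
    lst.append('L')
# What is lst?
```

Step-by-step execution trace:
1. try: `lst.append('F')` → lst = ['F']. No exception raised.
2. `except` is skipped.
3. `else` runs: `lst.append('X')` → lst = ['F', 'X'].
4. `finally` always runs: `lst.append('L')` → lst = ['F', 'X', 'L'].
Result: ['F', 'X', 'L']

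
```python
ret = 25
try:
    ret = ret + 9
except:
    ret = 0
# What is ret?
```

Step-by-step execution trace:
1. ret starts at 25.
2. try: `ret = ret + 9` → ret = 34. No exception raised.
3. `except` is skipped.
Result: 34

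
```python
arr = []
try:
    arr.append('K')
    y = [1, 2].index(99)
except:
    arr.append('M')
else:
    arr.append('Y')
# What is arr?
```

Step-by-step execution trace:
1. try: `arr.append('K')` → arr = ['K'].
2. `y = [1, 2].index(99)` raises ValueError.
3. bare `except` matches → `arr.append('M')` → arr = ['K', 'M'].
4. `else` is skipped (an exception was raised).
Result: ['K', 'M']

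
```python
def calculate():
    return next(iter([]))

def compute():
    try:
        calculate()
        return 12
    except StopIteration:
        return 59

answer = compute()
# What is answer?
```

Step-by-step execution trace:
1. `compute()` calls `calculate()`.
2. `calculate()` evaluates `next(iter([]))`, which raises StopIteration; it propagates to the caller.
3. `return 12` is not reached.
4. `except StopIteration` in compute matches → returns 59.
5. answer = 59.
Result: 59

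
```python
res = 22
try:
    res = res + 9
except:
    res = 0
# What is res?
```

Step-by-step execution trace:
1. res starts at 22.
2. try: `res = res + 9` → res = 31. No exception raised.
3. `except` is skipped.
Result: 31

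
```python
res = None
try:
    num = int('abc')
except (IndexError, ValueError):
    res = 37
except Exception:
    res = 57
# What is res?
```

Step-by-step execution trace:
1. `num = int('abc')` raises ValueError.
2. `except (IndexError, ValueError)` matches (ValueError is in the tuple) → res = 37.
3. `except Exception` is not reached.
Result: 37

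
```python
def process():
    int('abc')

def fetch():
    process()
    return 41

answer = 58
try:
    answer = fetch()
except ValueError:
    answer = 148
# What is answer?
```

Step-by-step execution trace:
1. answer starts at 58.
2. try: `fetch()` calls `process()`.
3. `process()` evaluates `int('abc')`, which raises ValueError; it propagates through fetch (uncaught).
4. `return 41` in fetch is not reached; the assignment to answer does not complete.
5. `except ValueError` matches → answer = 148.
Result: 148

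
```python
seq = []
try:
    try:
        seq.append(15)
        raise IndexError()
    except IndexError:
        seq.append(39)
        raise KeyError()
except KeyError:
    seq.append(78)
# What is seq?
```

Step-by-step execution trace:
1. Inner try: `seq.append(15)` → seq = [15].
2. `raise IndexError()` raises IndexError.
3. Inner `except IndexError` matches → `seq.append(39)` → seq = [15, 39].
4. `raise KeyError()` raises KeyError; propagates to outer try.
5. Outer `except KeyError` matches → `seq.append(78)` → seq = [15, 39, 78].
Result: [15, 39, 78]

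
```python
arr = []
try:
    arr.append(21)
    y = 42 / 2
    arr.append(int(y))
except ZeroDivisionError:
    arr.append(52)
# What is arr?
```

Step-by-step execution trace:
1. try: `arr.append(21)` → arr = [21].
2. `y = 42 / 2` → y = 21.0. No exception raised.
3. `arr.append(int(y))` → arr = [21, 21].
4. `except ZeroDivisionError` is skipped (no exception was raised).
Result: [21, 21]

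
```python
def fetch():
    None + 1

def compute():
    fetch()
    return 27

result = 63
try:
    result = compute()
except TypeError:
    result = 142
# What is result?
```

Step-by-step execution trace:
1. result starts at 63.
2. try: `compute()` calls `fetch()`.
3. `fetch()` evaluates `None + 1`, which raises TypeError; it propagates through compute (uncaught).
4. `return 27` in compute is not reached; the assignment to result does not complete.
5. `except TypeError` matches → result = 142.
Result: 142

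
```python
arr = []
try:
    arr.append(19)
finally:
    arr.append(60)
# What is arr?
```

Step-by-step execution trace:
1. try: `arr.append(19)` → arr = [19].
2. The try body completes without raising.
3. finally always runs: `arr.append(60)` → arr = [19, 60].
Result: [19, 60]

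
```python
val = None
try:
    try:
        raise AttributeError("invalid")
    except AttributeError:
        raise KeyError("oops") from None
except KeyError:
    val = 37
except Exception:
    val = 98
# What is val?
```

Step-by-step execution trace:
1. Inner try raises AttributeError; inner `except AttributeError` catches it.
2. `raise KeyError(...) from None` raises KeyError (from None suppresses __context__, but the active exception is still KeyError).
3. Outer `except KeyError` matches → val = 37.
4. `except Exception` is not reached.
Result: 37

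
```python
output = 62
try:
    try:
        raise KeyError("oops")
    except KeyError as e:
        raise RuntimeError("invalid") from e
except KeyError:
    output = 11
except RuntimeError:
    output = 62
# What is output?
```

Step-by-step execution trace:
1. Inner try raises KeyError; inner `except KeyError as e` catches it.
2. `raise RuntimeError(...) from e` raises RuntimeError (KeyError is attached as __cause__, but only RuntimeError is active).
3. Outer `except KeyError` does not match RuntimeError; skipped.
4. Outer `except RuntimeError` matches → output = 62.
Result: 62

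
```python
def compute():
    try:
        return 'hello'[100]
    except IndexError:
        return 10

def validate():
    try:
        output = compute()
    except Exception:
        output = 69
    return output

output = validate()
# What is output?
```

Step-by-step execution trace:
1. `validate()` calls `compute()`.
2. In compute: `'hello'[100]` raises IndexError; `except IndexError` catches it → returns 10.
3. In validate: `output = compute()` → output = 10. No exception reaches validate.
4. `except Exception` is skipped; validate returns 10.
5. output = 10.
Result: 10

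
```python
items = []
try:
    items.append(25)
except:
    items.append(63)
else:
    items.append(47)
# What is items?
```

Step-by-step execution trace:
1. try: `items.append(25)` → items = [25]. No exception raised.
2. `except` is skipped.
3. `else` runs (try completed without exception): `items.append(47)` → items = [25, 47].
Result: [25, 47]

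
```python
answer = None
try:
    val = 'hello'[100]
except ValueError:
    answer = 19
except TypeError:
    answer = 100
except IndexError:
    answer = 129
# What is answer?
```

Step-by-step execution trace:
1. `val = 'hello'[100]` raises IndexError.
2. `except ValueError` does not match IndexError; skipped.
3. `except TypeError` does not match IndexError; skipped.
4. `except IndexError` matches → answer = 129.
Result: 129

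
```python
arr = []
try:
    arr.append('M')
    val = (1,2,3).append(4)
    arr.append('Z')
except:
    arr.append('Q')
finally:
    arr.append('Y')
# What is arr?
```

Step-by-step execution trace:
1. try: `arr.append('M')` → arr = ['M'].
2. `val = (1,2,3).append(4)` raises AttributeError; `arr.append('Z')` is not reached.
3. bare `except` matches → `arr.append('Q')` → arr = ['M', 'Q'].
4. finally always runs: `arr.append('Y')` → arr = ['M', 'Q', 'Y'].
Result: ['M', 'Q', 'Y']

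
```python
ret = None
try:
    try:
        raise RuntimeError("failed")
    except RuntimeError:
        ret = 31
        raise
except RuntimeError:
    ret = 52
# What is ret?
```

Step-by-step execution trace:
1. Inner try: `raise RuntimeError("failed")` raises RuntimeError.
2. Inner `except RuntimeError` matches → ret = 31.
3. bare `raise` re-raises the same RuntimeError.
4. Outer `except RuntimeError` matches → ret = 52.
Result: 52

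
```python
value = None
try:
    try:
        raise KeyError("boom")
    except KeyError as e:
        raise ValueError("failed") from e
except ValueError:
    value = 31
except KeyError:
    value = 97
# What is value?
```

Step-by-step execution trace:
1. Inner try raises KeyError; inner `except KeyError as e` catches it.
2. `raise ValueError(...) from e` raises ValueError (KeyError is attached as __cause__, but only ValueError is active).
3. Outer `except ValueError` matches → value = 31.
4. `except KeyError` is not reached.
Result: 31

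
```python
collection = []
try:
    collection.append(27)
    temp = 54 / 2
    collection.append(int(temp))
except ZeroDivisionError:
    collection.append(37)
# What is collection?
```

Step-by-step execution trace:
1. try: `collection.append(27)` → collection = [27].
2. `temp = 54 / 2` → temp = 27.0. No exception raised.
3. `collection.append(int(temp))` → collection = [27, 27].
4. `except ZeroDivisionError` is skipped (no exception was raised).
Result: [27, 27]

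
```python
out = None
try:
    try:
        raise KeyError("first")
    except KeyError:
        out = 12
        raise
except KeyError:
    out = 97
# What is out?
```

Step-by-step execution trace:
1. Inner try: `raise KeyError("first")` raises KeyError.
2. Inner `except KeyError` matches → out = 12.
3. bare `raise` re-raises the same KeyError.
4. Outer `except KeyError` matches → out = 97.
Result: 97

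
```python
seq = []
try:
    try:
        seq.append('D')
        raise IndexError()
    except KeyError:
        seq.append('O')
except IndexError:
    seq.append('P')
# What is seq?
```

Step-by-step execution trace:
1. Inner try: `seq.append('D')` → seq = ['D'].
2. `raise IndexError()` raises IndexError.
3. Inner `except KeyError` does not match IndexError; exception propagates to outer try.
4. Outer `except IndexError` matches → `seq.append('P')` → seq = ['D', 'P'].
Result: ['D', 'P']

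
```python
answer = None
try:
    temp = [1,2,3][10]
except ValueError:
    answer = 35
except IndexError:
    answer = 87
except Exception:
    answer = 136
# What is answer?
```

Step-by-step execution trace:
1. `temp = [1,2,3][10]` raises IndexError.
2. `except ValueError` does not match IndexError; skipped.
3. `except IndexError` matches → answer = 87.
4. Remaining except clauses are skipped.
Result: 87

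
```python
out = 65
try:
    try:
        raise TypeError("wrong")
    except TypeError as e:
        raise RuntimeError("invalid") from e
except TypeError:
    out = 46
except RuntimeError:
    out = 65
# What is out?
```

Step-by-step execution trace:
1. Inner try raises TypeError; inner `except TypeError as e` catches it.
2. `raise RuntimeError(...) from e` raises RuntimeError (TypeError is attached as __cause__, but only RuntimeError is active).
3. Outer `except TypeError` does not match RuntimeError; skipped.
4. Outer `except RuntimeError` matches → out = 65.
Result: 65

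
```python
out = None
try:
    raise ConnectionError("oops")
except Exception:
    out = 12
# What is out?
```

Step-by-step execution trace:
1. `raise ConnectionError(...)` raises ConnectionError.
2. `except Exception` matches (ConnectionError is a subclass of Exception) → out = 12.
Result: 12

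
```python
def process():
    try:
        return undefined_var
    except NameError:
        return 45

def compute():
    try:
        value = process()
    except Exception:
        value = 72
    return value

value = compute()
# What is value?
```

Step-by-step execution trace:
1. `compute()` calls `process()`.
2. In process: `undefined_var` raises NameError; `except NameError` catches it → returns 45.
3. In compute: `value = process()` → value = 45. No exception reaches compute.
4. `except Exception` is skipped; compute returns 45.
5. value = 45.
Result: 45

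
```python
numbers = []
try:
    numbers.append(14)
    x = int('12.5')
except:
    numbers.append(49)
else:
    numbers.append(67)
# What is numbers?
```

Step-by-step execution trace:
1. try: `numbers.append(14)` → numbers = [14].
2. `x = int('12.5')` raises ValueError.
3. bare `except` matches → `numbers.append(49)` → numbers = [14, 49].
4. `else` is skipped (an exception was raised).
Result: [14, 49]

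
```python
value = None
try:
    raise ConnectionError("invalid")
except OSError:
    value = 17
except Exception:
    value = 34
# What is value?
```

Step-by-step execution trace:
1. `raise ConnectionError(...)` raises ConnectionError.
2. `except OSError` matches (ConnectionError is a subclass of OSError) → value = 17.
3. `except Exception` is not reached.
Result: 17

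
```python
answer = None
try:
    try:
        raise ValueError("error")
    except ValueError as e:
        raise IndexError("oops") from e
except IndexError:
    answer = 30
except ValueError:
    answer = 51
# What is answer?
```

Step-by-step execution trace:
1. Inner try raises ValueError; inner `except ValueError as e` catches it.
2. `raise IndexError(...) from e` raises IndexError (ValueError is attached as __cause__, but only IndexError is active).
3. Outer `except IndexError` matches → answer = 30.
4. `except ValueError` is not reached.
Result: 30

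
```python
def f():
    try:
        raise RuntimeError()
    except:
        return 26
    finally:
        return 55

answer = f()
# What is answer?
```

Step-by-step execution trace:
1. `f()` enters try: `raise RuntimeError()` raises RuntimeError.
2. bare `except` matches → `return 26` sets pending return value 26.
3. Before returning, `finally: return 55` runs and overrides the pending return.
4. f() returns 55 → answer = 55.
Result: 55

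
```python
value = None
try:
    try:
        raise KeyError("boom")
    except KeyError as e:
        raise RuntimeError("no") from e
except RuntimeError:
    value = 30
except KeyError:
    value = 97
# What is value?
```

Step-by-step execution trace:
1. Inner try raises KeyError; inner `except KeyError as e` catches it.
2. `raise RuntimeError(...) from e` raises RuntimeError (KeyError is attached as __cause__, but only RuntimeError is active).
3. Outer `except RuntimeError` matches → value = 30.
4. `except KeyError` is not reached.
Result: 30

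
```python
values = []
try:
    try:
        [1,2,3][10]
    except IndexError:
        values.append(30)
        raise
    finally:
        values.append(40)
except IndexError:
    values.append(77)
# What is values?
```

Step-by-step execution trace:
1. Inner try: `[1,2,3][10]` raises IndexError.
2. Inner `except IndexError` matches → `values.append(30)` → values = [30].
3. bare `raise` re-raises IndexError.
4. Inner `finally` runs during unwinding: `values.append(40)` → values = [30, 40].
5. Outer `except IndexError` matches → `values.append(77)` → values = [30, 40, 77].
Result: [30, 40, 77]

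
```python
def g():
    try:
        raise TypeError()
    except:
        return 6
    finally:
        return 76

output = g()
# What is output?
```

Step-by-step execution trace:
1. `g()` enters try: `raise TypeError()` raises TypeError.
2. bare `except` matches → `return 6` sets pending return value 6.
3. Before returning, `finally: return 76` runs and overrides the pending return.
4. g() returns 76 → output = 76.
Result: 76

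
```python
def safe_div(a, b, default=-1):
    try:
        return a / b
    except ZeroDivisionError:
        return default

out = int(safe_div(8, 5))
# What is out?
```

Step-by-step execution trace:
1. `safe_div(8, 5)` enters try: `return 8 / 5` → returns 1.6. No exception raised.
2. `except ZeroDivisionError` is skipped.
3. `int(1.6)` → 1 → out = 1.
Result: 1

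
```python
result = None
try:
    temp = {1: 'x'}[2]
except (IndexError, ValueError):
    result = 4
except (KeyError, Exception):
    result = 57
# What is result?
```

Step-by-step execution trace:
1. `temp = {1: 'x'}[2]` raises KeyError.
2. `except (IndexError, ValueError)` does not match KeyError; skipped.
3. `except (KeyError, Exception)` matches (KeyError is in the tuple) → result = 57.
Result: 57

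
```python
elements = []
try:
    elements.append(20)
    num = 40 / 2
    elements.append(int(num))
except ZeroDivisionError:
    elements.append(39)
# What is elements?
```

Step-by-step execution trace:
1. try: `elements.append(20)` → elements = [20].
2. `num = 40 / 2` → num = 20.0. No exception raised.
3. `elements.append(int(num))` → elements = [20, 20].
4. `except ZeroDivisionError` is skipped (no exception was raised).
Result: [20, 20]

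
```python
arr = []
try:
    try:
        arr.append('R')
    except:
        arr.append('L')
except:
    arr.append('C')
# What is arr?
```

Step-by-step execution trace:
1. Inner try: `arr.append('R')` → arr = ['R']. No exception raised.
2. Inner `except` is skipped.
3. Inner try completes normally; outer `except` is skipped.
Result: ['R']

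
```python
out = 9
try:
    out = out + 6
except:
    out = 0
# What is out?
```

Step-by-step execution trace:
1. out starts at 9.
2. try: `out = out + 6` → out = 15. No exception raised.
3. `except` is skipped.
Result: 15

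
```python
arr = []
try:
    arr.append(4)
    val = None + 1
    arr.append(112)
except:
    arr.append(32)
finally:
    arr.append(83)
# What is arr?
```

Step-by-step execution trace:
1. try: `arr.append(4)` → arr = [4].
2. `val = None + 1` raises TypeError; `arr.append(112)` is not reached.
3. bare `except` matches → `arr.append(32)` → arr = [4, 32].
4. finally always runs: `arr.append(83)` → arr = [4, 32, 83].
Result: [4, 32, 83]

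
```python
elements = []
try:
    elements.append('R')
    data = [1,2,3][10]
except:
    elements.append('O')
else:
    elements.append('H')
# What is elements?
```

Step-by-step execution trace:
1. try: `elements.append('R')` → elements = ['R'].
2. `data = [1,2,3][10]` raises IndexError.
3. bare `except` matches → `elements.append('O')` → elements = ['R', 'O'].
4. `else` is skipped (an exception was raised).
Result: ['R', 'O']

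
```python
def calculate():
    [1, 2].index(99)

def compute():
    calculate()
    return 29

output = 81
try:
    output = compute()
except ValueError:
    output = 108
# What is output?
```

Step-by-step execution trace:
1. output starts at 81.
2. try: `compute()` calls `calculate()`.
3. `calculate()` evaluates `[1, 2].index(99)`, which raises ValueError; it propagates through compute (uncaught).
4. `return 29` in compute is not reached; the assignment to output does not complete.
5. `except ValueError` matches → output = 108.
Result: 108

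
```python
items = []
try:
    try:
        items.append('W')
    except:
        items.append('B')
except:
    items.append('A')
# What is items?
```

Step-by-step execution trace:
1. Inner try: `items.append('W')` → items = ['W']. No exception raised.
2. Inner `except` is skipped.
3. Inner try completes normally; outer `except` is skipped.
Result: ['W']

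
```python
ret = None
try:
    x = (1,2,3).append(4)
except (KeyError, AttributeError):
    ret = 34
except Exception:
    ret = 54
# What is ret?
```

Step-by-step execution trace:
1. `x = (1,2,3).append(4)` raises AttributeError.
2. `except (KeyError, AttributeError)` matches (AttributeError is in the tuple) → ret = 34.
3. `except Exception` is not reached.
Result: 34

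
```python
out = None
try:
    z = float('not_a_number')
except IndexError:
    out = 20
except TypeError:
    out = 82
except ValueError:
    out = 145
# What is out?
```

Step-by-step execution trace:
1. `z = float('not_a_number')` raises ValueError.
2. `except IndexError` does not match ValueError; skipped.
3. `except TypeError` does not match ValueError; skipped.
4. `except ValueError` matches → out = 145.
Result: 145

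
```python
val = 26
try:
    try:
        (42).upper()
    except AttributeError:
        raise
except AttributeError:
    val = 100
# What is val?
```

Step-by-step execution trace:
1. Inner try: `(42).upper()` raises AttributeError.
2. Inner `except AttributeError` matches; bare `raise` re-raises the same AttributeError.
3. Outer `except AttributeError` matches → val = 100.
Result: 100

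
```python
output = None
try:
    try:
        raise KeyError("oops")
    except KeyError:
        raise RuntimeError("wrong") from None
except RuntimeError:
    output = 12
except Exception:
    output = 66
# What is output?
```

Step-by-step execution trace:
1. Inner try raises KeyError; inner `except KeyError` catches it.
2. `raise RuntimeError(...) from None` raises RuntimeError (from None suppresses __context__, but the active exception is still RuntimeError).
3. Outer `except RuntimeError` matches → output = 12.
4. `except Exception` is not reached.
Result: 12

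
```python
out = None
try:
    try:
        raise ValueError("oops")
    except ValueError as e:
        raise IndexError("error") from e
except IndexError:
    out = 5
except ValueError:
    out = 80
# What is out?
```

Step-by-step execution trace:
1. Inner try raises ValueError; inner `except ValueError as e` catches it.
2. `raise IndexError(...) from e` raises IndexError (ValueError is attached as __cause__, but only IndexError is active).
3. Outer `except IndexError` matches → out = 5.
4. `except ValueError` is not reached.
Result: 5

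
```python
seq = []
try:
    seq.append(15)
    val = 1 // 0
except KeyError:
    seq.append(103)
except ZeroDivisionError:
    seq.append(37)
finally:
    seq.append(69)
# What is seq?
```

Step-by-step execution trace:
1. try: `seq.append(15)` → seq = [15].
2. `val = 1 // 0` raises ZeroDivisionError.
3. `except KeyError` does not match ZeroDivisionError; skipped.
4. `except ZeroDivisionError` matches → `seq.append(37)` → seq = [15, 37].
5. finally always runs: `seq.append(69)` → seq = [15, 37, 69].
Result: [15, 37, 69]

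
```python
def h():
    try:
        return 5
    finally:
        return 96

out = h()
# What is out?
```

Step-by-step execution trace:
1. `h()` enters try: `return 5` sets pending return value 5.
2. Before returning, `finally: return 96` runs and overrides the pending return.
3. h() returns 96 → out = 96.
Result: 96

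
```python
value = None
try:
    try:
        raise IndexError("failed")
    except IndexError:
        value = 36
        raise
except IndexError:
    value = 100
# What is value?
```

Step-by-step execution trace:
1. Inner try: `raise IndexError("failed")` raises IndexError.
2. Inner `except IndexError` matches → value = 36.
3. bare `raise` re-raises the same IndexError.
4. Outer `except IndexError` matches → value = 100.
Result: 100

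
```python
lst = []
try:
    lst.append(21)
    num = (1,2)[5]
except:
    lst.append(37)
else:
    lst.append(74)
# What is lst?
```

Step-by-step execution trace:
1. try: `lst.append(21)` → lst = [21].
2. `num = (1,2)[5]` raises IndexError.
3. bare `except` matches → `lst.append(37)` → lst = [21, 37].
4. `else` is skipped (an exception was raised).
Result: [21, 37]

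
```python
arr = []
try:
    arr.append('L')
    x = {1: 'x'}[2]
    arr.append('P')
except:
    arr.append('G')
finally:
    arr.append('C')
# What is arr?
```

Step-by-step execution trace:
1. try: `arr.append('L')` → arr = ['L'].
2. `x = {1: 'x'}[2]` raises KeyError; `arr.append('P')` is not reached.
3. bare `except` matches → `arr.append('G')` → arr = ['L', 'G'].
4. finally always runs: `arr.append('C')` → arr = ['L', 'G', 'C'].
Result: ['L', 'G', 'C']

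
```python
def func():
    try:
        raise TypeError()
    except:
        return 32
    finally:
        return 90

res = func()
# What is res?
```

Step-by-step execution trace:
1. `func()` enters try: `raise TypeError()` raises TypeError.
2. bare `except` matches → `return 32` sets pending return value 32.
3. Before returning, `finally: return 90` runs and overrides the pending return.
4. func() returns 90 → res = 90.
Result: 90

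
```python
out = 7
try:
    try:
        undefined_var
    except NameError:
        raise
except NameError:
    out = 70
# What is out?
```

Step-by-step execution trace:
1. Inner try: `undefined_var` raises NameError.
2. Inner `except NameError` matches; bare `raise` re-raises the same NameError.
3. Outer `except NameError` matches → out = 70.
Result: 70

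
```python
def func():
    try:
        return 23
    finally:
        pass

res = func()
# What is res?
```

Step-by-step execution trace:
1. `func()` enters try: `return 23` sets pending return value 23.
2. Before returning, `finally: pass` runs (no effect).
3. func() returns 23 → res = 23.
Result: 23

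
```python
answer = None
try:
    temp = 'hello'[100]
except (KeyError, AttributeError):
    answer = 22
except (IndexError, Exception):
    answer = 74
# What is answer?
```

Step-by-step execution trace:
1. `temp = 'hello'[100]` raises IndexError.
2. `except (KeyError, AttributeError)` does not match IndexError; skipped.
3. `except (IndexError, Exception)` matches (IndexError is in the tuple) → answer = 74.
Result: 74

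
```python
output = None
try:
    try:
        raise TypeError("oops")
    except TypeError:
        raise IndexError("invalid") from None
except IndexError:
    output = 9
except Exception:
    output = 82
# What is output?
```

Step-by-step execution trace:
1. Inner try raises TypeError; inner `except TypeError` catches it.
2. `raise IndexError(...) from None` raises IndexError (from None suppresses __context__, but the active exception is still IndexError).
3. Outer `except IndexError` matches → output = 9.
4. `except Exception` is not reached.
Result: 9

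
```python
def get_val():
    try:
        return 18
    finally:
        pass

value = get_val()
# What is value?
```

Step-by-step execution trace:
1. `get_val()` enters try: `return 18` sets pending return value 18.
2. Before returning, `finally: pass` runs (no effect).
3. get_val() returns 18 → value = 18.
Result: 18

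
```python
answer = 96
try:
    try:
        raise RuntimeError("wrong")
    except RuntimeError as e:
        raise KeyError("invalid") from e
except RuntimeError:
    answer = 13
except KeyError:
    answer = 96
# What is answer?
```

Step-by-step execution trace:
1. Inner try raises RuntimeError; inner `except RuntimeError as e` catches it.
2. `raise KeyError(...) from e` raises KeyError (RuntimeError is attached as __cause__, but only KeyError is active).
3. Outer `except RuntimeError` does not match KeyError; skipped.
4. Outer `except KeyError` matches → answer = 96.
Result: 96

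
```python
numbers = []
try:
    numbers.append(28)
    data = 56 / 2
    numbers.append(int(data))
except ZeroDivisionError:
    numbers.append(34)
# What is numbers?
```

Step-by-step execution trace:
1. try: `numbers.append(28)` → numbers = [28].
2. `data = 56 / 2` → data = 28.0. No exception raised.
3. `numbers.append(int(data))` → numbers = [28, 28].
4. `except ZeroDivisionError` is skipped (no exception was raised).
Result: [28, 28]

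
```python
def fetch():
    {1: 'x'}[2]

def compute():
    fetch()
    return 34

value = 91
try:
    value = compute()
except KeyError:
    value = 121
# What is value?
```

Step-by-step execution trace:
1. value starts at 91.
2. try: `compute()` calls `fetch()`.
3. `fetch()` evaluates `{1: 'x'}[2]`, which raises KeyError; it propagates through compute (uncaught).
4. `return 34` in compute is not reached; the assignment to value does not complete.
5. `except KeyError` matches → value = 121.
Result: 121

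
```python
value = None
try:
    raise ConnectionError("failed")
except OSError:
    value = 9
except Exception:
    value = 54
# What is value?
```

Step-by-step execution trace:
1. `raise ConnectionError(...)` raises ConnectionError.
2. `except OSError` matches (ConnectionError is a subclass of OSError) → value = 9.
3. `except Exception` is not reached.
Result: 9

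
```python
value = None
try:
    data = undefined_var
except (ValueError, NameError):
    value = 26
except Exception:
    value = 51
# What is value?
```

Step-by-step execution trace:
1. `data = undefined_var` raises NameError.
2. `except (ValueError, NameError)` matches (NameError is in the tuple) → value = 26.
3. `except Exception` is not reached.
Result: 26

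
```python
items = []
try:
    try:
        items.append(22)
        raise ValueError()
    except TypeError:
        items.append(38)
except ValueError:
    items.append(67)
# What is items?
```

Step-by-step execution trace:
1. Inner try: `items.append(22)` → items = [22].
2. `raise ValueError()` raises ValueError.
3. Inner `except TypeError` does not match ValueError; exception propagates to outer try.
4. Outer `except ValueError` matches → `items.append(67)` → items = [22, 67].
Result: [22, 67]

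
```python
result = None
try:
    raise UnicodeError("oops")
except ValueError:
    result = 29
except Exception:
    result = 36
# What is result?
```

Step-by-step execution trace:
1. `raise UnicodeError(...)` raises UnicodeError.
2. `except ValueError` matches (UnicodeError is a subclass of ValueError) → result = 29.
3. `except Exception` is not reached.
Result: 29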